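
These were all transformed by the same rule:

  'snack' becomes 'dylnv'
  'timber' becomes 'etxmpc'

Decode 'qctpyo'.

Compare letters: s→d is +11, n→y is +11, a→l is +11 — a constant shift. This is a Caesar cipher with shift 11.
Decoding qctpyo: q−11=f, c−11=r, t−11=i, p−11=e, y−11=n, o−11=d.

friend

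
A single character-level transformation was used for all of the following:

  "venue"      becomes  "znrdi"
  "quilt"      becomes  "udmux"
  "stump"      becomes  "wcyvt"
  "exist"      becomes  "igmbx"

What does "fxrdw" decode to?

bonus

Shifts by position in venue: pos 0: v→z (+4), pos 1: e→n (+9), pos 2: n→r (+4), pos 3: u→d (+9) — repeating every 2. A repeating key of period 2 is used — shifts +4, +9 over and over.
Reversing it on fxrdw: f−4=b, x−9=o, r−4=n, d−9=u, w−4=s.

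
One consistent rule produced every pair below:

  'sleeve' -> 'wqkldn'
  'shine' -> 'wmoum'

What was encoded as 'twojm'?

price

Letter i (0-indexed) is shifted by i+4, so successive shifts are 4, 5, 6, ….
Undoing it on twojm: t−4=p, w−5=r, o−6=i, j−7=c, m−8=e.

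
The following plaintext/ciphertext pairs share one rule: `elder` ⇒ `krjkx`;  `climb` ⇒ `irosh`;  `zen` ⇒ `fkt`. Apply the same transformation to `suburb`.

Compare letters: e→k is +6, l→r is +6, d→j is +6 — a constant shift. Every letter moves 6 places later in the alphabet, wrapping around z→a.
On suburb: s+6=y, u+6=a, b+6=h, u+6=a, r+6=x, b+6=h.

yahaxh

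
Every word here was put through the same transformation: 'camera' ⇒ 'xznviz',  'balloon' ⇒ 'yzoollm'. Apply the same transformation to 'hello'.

svool

Each pair mirrors across the alphabet (c↔x, a↔z, m↔n): positions sum to 25. Each letter is replaced by its mirror in the alphabet: a↔z, b↔y, c↔x, and so on (the Atbash cipher).
For hello: h↔s, e↔v, l↔o, l↔o, o↔l.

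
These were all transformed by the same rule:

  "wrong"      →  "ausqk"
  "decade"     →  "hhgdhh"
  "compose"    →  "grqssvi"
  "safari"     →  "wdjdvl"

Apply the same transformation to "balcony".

A repeating key of period 2 is used — shifts +4, +3 over and over.
On balcony: b+4=f, a+3=d, l+4=p, c+3=f, o+4=s, n+3=q, y+4=c.

fdpfsqc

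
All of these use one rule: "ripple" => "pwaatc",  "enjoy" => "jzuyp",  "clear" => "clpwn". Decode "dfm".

The output letters match the input read backwards, each shifted +11: ripple reversed is elppir. Read the word backwards and shift each letter +11.
Reversing it on dfm: shift back: d−11=s, f−11=u, m−11=b → sub; then reverse → bus.

bus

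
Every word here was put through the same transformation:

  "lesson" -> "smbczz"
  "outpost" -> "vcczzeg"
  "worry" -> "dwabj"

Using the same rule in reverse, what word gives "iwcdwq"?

The shift increases by 1 at each position, starting from +7: 7, 8, 9, ….
Decoding iwcdwq: i−7=b, w−8=o, c−9=t, d−10=t, w−11=l, q−12=e.

bottle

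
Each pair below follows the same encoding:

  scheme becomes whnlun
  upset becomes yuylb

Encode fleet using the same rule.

In scheme: s→w is +4, c→h is +5, h→n is +6, e→l is +7 — the shift increases by 1 each position. Each letter shifts forward by (position + 4), i.e. 4, 5, 6, … — the shift grows by one for each successive letter.
Applying it to fleet: f+4=j, l+5=q, e+6=k, e+7=l, t+8=b.

jqklb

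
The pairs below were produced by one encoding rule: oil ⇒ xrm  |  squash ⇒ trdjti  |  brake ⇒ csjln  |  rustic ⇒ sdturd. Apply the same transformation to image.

The shift depends on letter class: consonant l→m is +1, but vowel o→x is +9. Two shifts are in play — +9 for a/e/i/o/u, +1 for every other letter.
Applying it to image: i(vowel)+9=r, m(cons)+1=n, a(vowel)+9=j, g(cons)+1=h, e(vowel)+9=n.

rnjhn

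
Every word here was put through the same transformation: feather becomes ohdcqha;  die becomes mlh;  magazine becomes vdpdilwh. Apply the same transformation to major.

vdsra

Vowels shift forward by 3 and consonants shift forward by 9.
On major: m(cons)+9=v, a(vowel)+3=d, j(cons)+9=s, o(vowel)+3=r, r(cons)+9=a.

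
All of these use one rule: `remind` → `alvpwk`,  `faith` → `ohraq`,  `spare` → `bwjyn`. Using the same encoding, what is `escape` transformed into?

Shifts by position in remind: pos 0: r→a (+9), pos 1: e→l (+7), pos 2: m→v (+9), pos 3: i→p (+7) — repeating every 2. A repeating key of period 2 is used — shifts +9, +7 over and over.
On escape: e+9=n, s+7=z, c+9=l, a+7=h, p+9=y, e+7=l.

nzlhyl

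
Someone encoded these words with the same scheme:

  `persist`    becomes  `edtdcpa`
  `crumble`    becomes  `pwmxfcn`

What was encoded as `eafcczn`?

The output letters match the input read backwards, each shifted +11: persist reversed is tsisrep. The word is reversed, then every letter is shifted forward by 11.
Decoding eafcczn: shift back: e−11=t, a−11=p, f−11=u, c−11=r, c−11=r, z−11=o, n−11=c → tpurroc; then reverse → corrupt.

corrupt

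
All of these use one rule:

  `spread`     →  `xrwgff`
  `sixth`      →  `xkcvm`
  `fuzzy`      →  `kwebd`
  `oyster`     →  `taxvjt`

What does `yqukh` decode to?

topic

Shifts by position in spread: pos 0: s→x (+5), pos 1: p→r (+2), pos 2: r→w (+5), pos 3: e→g (+2) — repeating every 2. It's a Vigenère-style cipher with numeric key [5,2]: position i shifts by key[i mod 2].
Reversing it on yqukh: y−5=t, q−2=o, u−5=p, k−2=i, h−5=c.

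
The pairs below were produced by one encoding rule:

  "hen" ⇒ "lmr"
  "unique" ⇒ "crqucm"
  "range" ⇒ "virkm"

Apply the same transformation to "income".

Vowels shift forward by 8 and consonants shift forward by 4.
On income: i(vowel)+8=q, n(cons)+4=r, c(cons)+4=g, o(vowel)+8=w, m(cons)+4=q, e(vowel)+8=m.

qrgwqm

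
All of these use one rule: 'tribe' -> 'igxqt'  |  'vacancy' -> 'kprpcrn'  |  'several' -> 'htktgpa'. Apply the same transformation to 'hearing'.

This is a Caesar cipher with shift 15.
On hearing: h+15=w, e+15=t, a+15=p, r+15=g, i+15=x, n+15=c, g+15=v.

wtpgxcv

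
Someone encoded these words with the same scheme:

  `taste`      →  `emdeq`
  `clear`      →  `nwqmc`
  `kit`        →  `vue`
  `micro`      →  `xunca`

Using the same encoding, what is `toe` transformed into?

The shift depends on letter class: consonant t→e is +11, but vowel a→m is +12. Two shifts are in play — +12 for a/e/i/o/u, +11 for every other letter.
For toe: t(cons)+11=e, o(vowel)+12=a, e(vowel)+12=q.

eaq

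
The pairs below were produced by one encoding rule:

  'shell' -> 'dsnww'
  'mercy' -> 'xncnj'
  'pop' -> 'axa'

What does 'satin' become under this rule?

djery

The shift depends on letter class: consonant s→d is +11, but vowel e→n is +9. Vowels shift forward by 9 and consonants shift forward by 11.
Applying it to satin: s(cons)+11=d, a(vowel)+9=j, t(cons)+11=e, i(vowel)+9=r, n(cons)+11=y.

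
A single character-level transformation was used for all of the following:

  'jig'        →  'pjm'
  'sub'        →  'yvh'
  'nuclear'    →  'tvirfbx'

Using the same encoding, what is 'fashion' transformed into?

The shift depends on letter class: consonant j→p is +6, but vowel i→j is +1. Two shifts are in play — +1 for a/e/i/o/u, +6 for every other letter.
On fashion: f(cons)+6=l, a(vowel)+1=b, s(cons)+6=y, h(cons)+6=n, i(vowel)+1=j, o(vowel)+1=p, n(cons)+6=t.

lbynjpt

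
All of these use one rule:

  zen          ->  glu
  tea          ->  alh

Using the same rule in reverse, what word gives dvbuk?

wound

Compare letters: z→g is +7, e→l is +7, n→u is +7 — a constant shift. It's a constant shift of +7 (ROT7).
Reversing it on dvbuk: d−7=w, v−7=o, b−7=u, u−7=n, k−7=d.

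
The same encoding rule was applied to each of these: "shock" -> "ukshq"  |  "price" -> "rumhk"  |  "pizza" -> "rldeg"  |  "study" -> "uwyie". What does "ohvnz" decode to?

In shock: s→u is +2, h→k is +3, o→s is +4, c→h is +5 — the shift increases by 1 each position. The shift increases by 1 at each position, starting from +2: 2, 3, 4, ….
Reversing it on ohvnz: o−2=m, h−3=e, v−4=r, n−5=i, z−6=t.

merit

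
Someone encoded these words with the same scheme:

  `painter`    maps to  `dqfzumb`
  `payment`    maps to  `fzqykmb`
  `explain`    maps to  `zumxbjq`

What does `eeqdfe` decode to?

stress

The output letters match the input read backwards, each shifted +12: painter reversed is retniap. The word is reversed, then every letter is shifted forward by 12.
Undoing it on eeqdfe: shift back: e−12=s, e−12=s, q−12=e, d−12=r, f−12=t, e−12=s → sserts; then reverse → stress.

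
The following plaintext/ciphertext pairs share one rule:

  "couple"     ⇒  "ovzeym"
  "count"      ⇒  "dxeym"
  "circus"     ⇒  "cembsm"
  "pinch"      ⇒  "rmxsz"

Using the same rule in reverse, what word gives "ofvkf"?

The output letters match the input read backwards, each shifted +10: couple reversed is elpuoc. The word is reversed, then every letter is shifted forward by 10.
Decoding ofvkf: shift back: o−10=e, f−10=v, v−10=l, k−10=a, f−10=v → evlav; then reverse → valve.

valve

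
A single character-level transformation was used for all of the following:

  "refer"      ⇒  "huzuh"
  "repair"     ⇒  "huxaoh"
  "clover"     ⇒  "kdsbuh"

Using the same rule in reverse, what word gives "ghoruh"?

Treating letters as 0–25, the rule is x ↦ 5x + 0 (mod 26).
Reversing it on ghoruh: g(6)→21·(6−0)≡22=w; h(7)→21·(7−0)≡17=r; o(14)→21·(14−0)≡8=i; r(17)→21·(17−0)≡19=t; u(20)→21·(20−0)≡4=e; h(7)→21·(7−0)≡17=r (all mod 26).

writer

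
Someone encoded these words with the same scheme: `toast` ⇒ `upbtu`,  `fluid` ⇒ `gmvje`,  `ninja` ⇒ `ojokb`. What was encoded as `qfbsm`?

Compare letters: t→u is +1, o→p is +1, a→b is +1 — a constant shift. It's a constant shift of +1 (ROT1).
Decoding qfbsm: q−1=p, f−1=e, b−1=a, s−1=r, m−1=l.

pearl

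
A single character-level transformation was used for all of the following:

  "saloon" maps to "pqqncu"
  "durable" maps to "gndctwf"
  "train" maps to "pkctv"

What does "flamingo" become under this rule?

qipkocnh

Two steps: reverse the string, then apply a Caesar shift of +2.
Applying it to flamingo: reverse → ognimalf; then shift: o+2=q, g+2=i, n+2=p, i+2=k, m+2=o, a+2=c, l+2=n, f+2=h.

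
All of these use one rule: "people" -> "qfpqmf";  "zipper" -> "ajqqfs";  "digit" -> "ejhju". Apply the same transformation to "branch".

Compare letters: p→q is +1, e→f is +1, o→p is +1 — a constant shift. It's a constant shift of +1 (ROT1).
Applying it to branch: b+1=c, r+1=s, a+1=b, n+1=o, c+1=d, h+1=i.

csbodi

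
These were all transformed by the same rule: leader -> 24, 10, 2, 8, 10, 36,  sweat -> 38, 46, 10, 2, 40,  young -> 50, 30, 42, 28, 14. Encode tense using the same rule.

40, 10, 28, 38, 10

l(#12)→24 and e(#5)→10: differences scale by 2, so n = 2·pos + 0. Each letter becomes 2×(its alphabet position, a=1..z=26).
Applying it to tense: t=20→40, e=5→10, n=14→28, s=19→38, e=5→10.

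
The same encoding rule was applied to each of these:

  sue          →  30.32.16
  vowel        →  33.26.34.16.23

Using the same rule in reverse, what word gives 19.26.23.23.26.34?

hollow

s is letter #19 and maps to 30: an offset of 11. Letters become their 1-based position plus 11 (so a→12, b→13, …).
Undoing it on 19.26.23.23.26.34: 19→(19−11)÷1=8=h, 26→(26−11)÷1=15=o, 23→(23−11)÷1=12=l, 23→(23−11)÷1=12=l, 26→(26−11)÷1=15=o, 34→(34−11)÷1=23=w.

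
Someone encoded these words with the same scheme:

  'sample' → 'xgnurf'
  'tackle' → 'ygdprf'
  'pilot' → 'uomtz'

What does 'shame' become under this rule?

Shifts by position in sample: pos 0: s→x (+5), pos 1: a→g (+6), pos 2: m→n (+1), pos 3: p→u (+5), pos 4: l→r (+6), pos 5: e→f (+1) — repeating every 3. A repeating key of period 3 is used — shifts +5, +6, +1 over and over.
On shame: s+5=x, h+6=n, a+1=b, m+5=r, e+6=k.

xnbrk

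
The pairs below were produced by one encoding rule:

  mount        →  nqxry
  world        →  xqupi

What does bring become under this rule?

ctlrl

The shift increases by 1 at each position, starting from +1: 1, 2, 3, ….
For bring: b+1=c, r+2=t, i+3=l, n+4=r, g+5=l.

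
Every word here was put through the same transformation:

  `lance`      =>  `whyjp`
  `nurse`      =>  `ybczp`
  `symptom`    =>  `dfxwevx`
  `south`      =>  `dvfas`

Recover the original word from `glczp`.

verse

Shifts by position in lance: pos 0: l→w (+11), pos 1: a→h (+7), pos 2: n→y (+11), pos 3: c→j (+7) — repeating every 2. A repeating key of period 2 is used — shifts +11, +7 over and over.
Reversing it on glczp: g−11=v, l−7=e, c−11=r, z−7=s, p−11=e.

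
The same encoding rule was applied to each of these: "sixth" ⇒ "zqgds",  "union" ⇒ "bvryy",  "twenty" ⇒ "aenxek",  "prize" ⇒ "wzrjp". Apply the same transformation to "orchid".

vzlrtp

In sixth: s→z is +7, i→q is +8, x→g is +9, t→d is +10 — the shift increases by 1 each position. Each letter shifts forward by (position + 7), i.e. 7, 8, 9, … — the shift grows by one for each successive letter.
Applying it to orchid: o+7=v, r+8=z, c+9=l, h+10=r, i+11=t, d+12=p.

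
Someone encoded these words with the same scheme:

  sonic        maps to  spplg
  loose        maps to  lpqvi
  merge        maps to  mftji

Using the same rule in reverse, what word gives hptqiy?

In sonic: s→s is +0, o→p is +1, n→p is +2, i→l is +3 — the shift increases by 1 each position. Each letter shifts forward by its position index (0, 1, 2, …) — the shift grows by one for each successive letter.
Reversing it on hptqiy: h−0=h, p−1=o, t−2=r, q−3=n, i−4=e, y−5=t.

hornet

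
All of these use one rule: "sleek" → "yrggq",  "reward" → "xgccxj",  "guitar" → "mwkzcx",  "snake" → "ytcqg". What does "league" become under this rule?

The shift depends on letter class: consonant s→y is +6, but vowel e→g is +2. The rule splits by letter class: vowels +2, consonants +6.
For league: l(cons)+6=r, e(vowel)+2=g, a(vowel)+2=c, g(cons)+6=m, u(vowel)+2=w, e(vowel)+2=g.

rgcmwg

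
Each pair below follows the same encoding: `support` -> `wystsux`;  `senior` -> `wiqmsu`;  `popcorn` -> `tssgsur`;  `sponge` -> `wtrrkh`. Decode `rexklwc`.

naughty

Shifts by position in support: pos 0: s→w (+4), pos 1: u→y (+4), pos 2: p→s (+3), pos 3: p→t (+4), pos 4: o→s (+4), pos 5: r→u (+3) — repeating every 3. A repeating key of period 3 is used — shifts +4, +4, +3 over and over.
Reversing it on rexklwc: r−4=n, e−4=a, x−3=u, k−4=g, l−4=h, w−3=t, c−4=y.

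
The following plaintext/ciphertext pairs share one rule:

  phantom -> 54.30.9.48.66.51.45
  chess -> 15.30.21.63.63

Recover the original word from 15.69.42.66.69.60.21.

p(#16)→54 and h(#8)→30: differences scale by 3, so n = 3·pos + 6. With a=1..z=26, the number is 3·pos + 6.
Undoing it on 15.69.42.66.69.60.21: 15→(15−6)÷3=3=c, 69→(69−6)÷3=21=u, 42→(42−6)÷3=12=l, 66→(66−6)÷3=20=t, 69→(69−6)÷3=21=u, 60→(60−6)÷3=18=r, 21→(21−6)÷3=5=e.

culture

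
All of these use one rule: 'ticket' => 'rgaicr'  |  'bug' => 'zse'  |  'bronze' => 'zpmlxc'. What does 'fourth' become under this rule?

Each letter is shifted forward by 24 in the alphabet (a Caesar shift of +24).
On fourth: f+24=d, o+24=m, u+24=s, r+24=p, t+24=r, h+24=f.

dmsprf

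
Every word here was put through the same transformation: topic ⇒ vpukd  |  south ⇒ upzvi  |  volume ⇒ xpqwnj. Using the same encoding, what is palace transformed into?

A repeating key of period 3 is used — shifts +2, +1, +5 over and over.
On palace: p+2=r, a+1=b, l+5=q, a+2=c, c+1=d, e+5=j.

rbqcdj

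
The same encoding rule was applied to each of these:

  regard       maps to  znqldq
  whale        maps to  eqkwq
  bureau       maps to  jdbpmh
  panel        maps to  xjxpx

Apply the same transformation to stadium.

In regard: r→z is +8, e→n is +9, g→q is +10, a→l is +11 — the shift increases by 1 each position. Letter i (0-indexed) is shifted by i+8, so successive shifts are 8, 9, 10, ….
Applying it to stadium: s+8=a, t+9=c, a+10=k, d+11=o, i+12=u, u+13=h, m+14=a.

ackouha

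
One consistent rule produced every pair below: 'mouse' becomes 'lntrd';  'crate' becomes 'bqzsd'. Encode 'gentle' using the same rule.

Compare letters: m→l is +25, o→n is +25, u→t is +25 — a constant shift. This is a Caesar cipher with shift 25.
On gentle: g+25=f, e+25=d, n+25=m, t+25=s, l+25=k, e+25=d.

fdmskd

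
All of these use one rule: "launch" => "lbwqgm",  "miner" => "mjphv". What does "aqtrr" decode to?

In launch: l→l is +0, a→b is +1, u→w is +2, n→q is +3 — the shift increases by 1 each position. Each letter shifts forward by its position index (0, 1, 2, …) — the shift grows by one for each successive letter.
Undoing it on aqtrr: a−0=a, q−1=p, t−2=r, r−3=o, r−4=n.

apron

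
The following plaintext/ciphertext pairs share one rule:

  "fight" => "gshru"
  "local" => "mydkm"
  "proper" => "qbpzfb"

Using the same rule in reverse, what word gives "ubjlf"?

Shifts by position in fight: pos 0: f→g (+1), pos 1: i→s (+10), pos 2: g→h (+1), pos 3: h→r (+10) — repeating every 2. It's a Vigenère-style cipher with numeric key [1,10]: position i shifts by key[i mod 2].
Undoing it on ubjlf: u−1=t, b−10=r, j−1=i, l−10=b, f−1=e.

tribe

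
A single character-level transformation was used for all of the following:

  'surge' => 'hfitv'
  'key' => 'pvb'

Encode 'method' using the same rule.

nvgslw

Each letter is replaced by its mirror in the alphabet: a↔z, b↔y, c↔x, and so on (the Atbash cipher).
Applying it to method: m↔n, e↔v, t↔g, h↔s, o↔l, d↔w.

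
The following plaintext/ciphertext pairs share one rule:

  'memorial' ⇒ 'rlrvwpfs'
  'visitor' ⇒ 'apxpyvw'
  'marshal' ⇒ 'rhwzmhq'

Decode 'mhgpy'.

Shifts by position in memorial: pos 0: m→r (+5), pos 1: e→l (+7), pos 2: m→r (+5), pos 3: o→v (+7) — repeating every 2. It's a Vigenère-style cipher with numeric key [5,7]: position i shifts by key[i mod 2].
Reversing it on mhgpy: m−5=h, h−7=a, g−5=b, p−7=i, y−5=t.

habit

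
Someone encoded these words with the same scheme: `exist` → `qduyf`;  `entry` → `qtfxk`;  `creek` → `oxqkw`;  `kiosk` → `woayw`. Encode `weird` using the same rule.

Shifts by position in exist: pos 0: e→q (+12), pos 1: x→d (+6), pos 2: i→u (+12), pos 3: s→y (+6) — repeating every 2. It's a Vigenère-style cipher with numeric key [12,6]: position i shifts by key[i mod 2].
On weird: w+12=i, e+6=k, i+12=u, r+6=x, d+12=p.

ikuxp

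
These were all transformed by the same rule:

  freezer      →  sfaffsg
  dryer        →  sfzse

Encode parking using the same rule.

The output letters match the input read backwards, each shifted +1: freezer reversed is rezeerf. Read the word backwards and shift each letter +1.
Applying it to parking: reverse → gnikrap; then shift: g+1=h, n+1=o, i+1=j, k+1=l, r+1=s, a+1=b, p+1=q.

hojlsbq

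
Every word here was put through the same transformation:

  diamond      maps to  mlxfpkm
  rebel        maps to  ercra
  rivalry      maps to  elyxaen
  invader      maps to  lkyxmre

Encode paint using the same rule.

This is an affine cipher: with a=0,…,z=25, each position x becomes (5x+23) mod 26.
Applying it to paint: p(15)→5·15+23≡20=u; a(0)→5·0+23≡23=x; i(8)→5·8+23≡11=l; n(13)→5·13+23≡10=k; t(19)→5·19+23≡14=o (all mod 26).

uxlko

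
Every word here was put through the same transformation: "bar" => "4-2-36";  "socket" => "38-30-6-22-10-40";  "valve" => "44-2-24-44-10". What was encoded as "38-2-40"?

sat

With a=1..z=26, the number is 2·pos.
Undoing it on 38-2-40: 38→(38−0)÷2=19=s, 2→(2−0)÷2=1=a, 40→(40−0)÷2=20=t.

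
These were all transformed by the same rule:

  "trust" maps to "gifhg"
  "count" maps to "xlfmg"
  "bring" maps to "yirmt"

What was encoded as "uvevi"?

fever

Each pair mirrors across the alphabet (t↔g, r↔i, u↔f): positions sum to 25. Each letter is replaced by its mirror in the alphabet: a↔z, b↔y, c↔x, and so on (the Atbash cipher).
Undoing it on uvevi: u↔f, v↔e, e↔v, v↔e, i↔r.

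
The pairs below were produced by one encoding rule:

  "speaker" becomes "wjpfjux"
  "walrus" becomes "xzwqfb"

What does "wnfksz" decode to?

unfair

The output letters match the input read backwards, each shifted +5: speaker reversed is rekaeps. Two steps: reverse the string, then apply a Caesar shift of +5.
Undoing it on wnfksz: shift back: w−5=r, n−5=i, f−5=a, k−5=f, s−5=n, z−5=u → riafnu; then reverse → unfair.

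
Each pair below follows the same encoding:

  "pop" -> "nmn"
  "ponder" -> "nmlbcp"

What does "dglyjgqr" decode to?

finalist

Compare letters: p→n is +24, o→m is +24, p→n is +24 — a constant shift. Every letter moves 24 places later in the alphabet, wrapping around z→a.
Undoing it on dglyjgqr: d−24=f, g−24=i, l−24=n, y−24=a, j−24=l, g−24=i, q−24=s, r−24=t.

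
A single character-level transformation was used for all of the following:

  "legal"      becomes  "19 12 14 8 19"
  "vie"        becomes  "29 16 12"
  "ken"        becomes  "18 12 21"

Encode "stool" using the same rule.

26 27 22 22 19

l is letter #12 and maps to 19: an offset of 7. Each letter is replaced by its alphabet position (a=1..z=26) + 7.
For stool: s=19→26, t=20→27, o=15→22, o=15→22, l=12→19.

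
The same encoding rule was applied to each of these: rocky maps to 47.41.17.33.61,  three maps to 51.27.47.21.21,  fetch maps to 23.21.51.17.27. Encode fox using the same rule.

r(#18)→47 and o(#15)→41: differences scale by 2, so n = 2·pos + 11. The formula is n = 2×(alphabet index, a=1) + 11.
On fox: f=6→23, o=15→41, x=24→59.

23.41.59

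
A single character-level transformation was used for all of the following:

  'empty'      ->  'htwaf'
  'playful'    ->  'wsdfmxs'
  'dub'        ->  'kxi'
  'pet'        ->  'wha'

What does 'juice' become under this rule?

The shift depends on letter class: consonant m→t is +7, but vowel e→h is +3. The rule splits by letter class: vowels +3, consonants +7.
Applying it to juice: j(cons)+7=q, u(vowel)+3=x, i(vowel)+3=l, c(cons)+7=j, e(vowel)+3=h.

qxljh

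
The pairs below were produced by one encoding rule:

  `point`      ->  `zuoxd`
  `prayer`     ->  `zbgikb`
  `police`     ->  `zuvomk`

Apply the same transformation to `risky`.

bocui

The shift depends on letter class: consonant p→z is +10, but vowel o→u is +6. Two shifts are in play — +6 for a/e/i/o/u, +10 for every other letter.
For risky: r(cons)+10=b, i(vowel)+6=o, s(cons)+10=c, k(cons)+10=u, y(cons)+10=i.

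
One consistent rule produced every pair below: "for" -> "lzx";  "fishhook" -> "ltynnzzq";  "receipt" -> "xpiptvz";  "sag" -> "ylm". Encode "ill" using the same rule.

trr

The rule splits by letter class: vowels +11, consonants +6.
Applying it to ill: i(vowel)+11=t, l(cons)+6=r, l(cons)+6=r.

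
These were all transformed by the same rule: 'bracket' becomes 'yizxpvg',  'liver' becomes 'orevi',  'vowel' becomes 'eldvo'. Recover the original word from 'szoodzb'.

hallway

Each pair mirrors across the alphabet (b↔y, r↔i, a↔z): positions sum to 25. This is the alphabet-reversal cipher (Atbash): a becomes z, b becomes y, etc.
Decoding szoodzb: s↔h, z↔a, o↔l, o↔l, d↔w, z↔a, b↔y.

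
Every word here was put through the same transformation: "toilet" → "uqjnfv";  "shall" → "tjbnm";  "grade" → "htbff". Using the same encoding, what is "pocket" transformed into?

It's a Vigenère-style cipher with numeric key [1,2]: position i shifts by key[i mod 2].
On pocket: p+1=q, o+2=q, c+1=d, k+2=m, e+1=f, t+2=v.

qqdmfv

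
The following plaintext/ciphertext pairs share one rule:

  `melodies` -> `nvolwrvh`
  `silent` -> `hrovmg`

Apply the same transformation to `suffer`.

Each letter is replaced by its mirror in the alphabet: a↔z, b↔y, c↔x, and so on (the Atbash cipher).
For suffer: s↔h, u↔f, f↔u, f↔u, e↔v, r↔i.

hfuuvi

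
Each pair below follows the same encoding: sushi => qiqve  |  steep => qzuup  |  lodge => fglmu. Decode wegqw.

s(18)→q(16) and u(20)→i(8) fit y≡9x+10 (mod 26); the inverse of 9 mod 26 is 3. Treating letters as 0–25, the rule is x ↦ 9x + 10 (mod 26).
Reversing it on wegqw: w(22)→3·(22−10)≡10=k; e(4)→3·(4−10)≡8=i; g(6)→3·(6−10)≡14=o; q(16)→3·(16−10)≡18=s; w(22)→3·(22−10)≡10=k (all mod 26).

kiosk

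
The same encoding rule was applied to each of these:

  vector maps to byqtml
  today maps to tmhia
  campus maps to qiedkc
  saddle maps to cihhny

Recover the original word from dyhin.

v(21)→b(1) and e(4)→y(24) fit y≡17x+8 (mod 26); the inverse of 17 mod 26 is 23. Each letter's alphabet position (a=0..z=25) is mapped through 17·x+8 mod 26 — an affine cipher.
Decoding dyhin: d(3)→23·(3−8)≡15=p; y(24)→23·(24−8)≡4=e; h(7)→23·(7−8)≡3=d; i(8)→23·(8−8)≡0=a; n(13)→23·(13−8)≡11=l (all mod 26).

pedal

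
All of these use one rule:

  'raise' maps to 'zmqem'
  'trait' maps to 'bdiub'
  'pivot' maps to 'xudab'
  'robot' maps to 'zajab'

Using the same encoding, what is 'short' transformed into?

Shifts by position in raise: pos 0: r→z (+8), pos 1: a→m (+12), pos 2: i→q (+8), pos 3: s→e (+12) — repeating every 2. The shifts repeat in a cycle of length 2: positions 0,1,… shift by +8, +12, then the pattern repeats.
On short: s+8=a, h+12=t, o+8=w, r+12=d, t+8=b.

atwdb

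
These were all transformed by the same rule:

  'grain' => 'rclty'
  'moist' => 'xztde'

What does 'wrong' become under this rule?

hczyr

Every letter moves 11 places later in the alphabet, wrapping around z→a.
For wrong: w+11=h, r+11=c, o+11=z, n+11=y, g+11=r.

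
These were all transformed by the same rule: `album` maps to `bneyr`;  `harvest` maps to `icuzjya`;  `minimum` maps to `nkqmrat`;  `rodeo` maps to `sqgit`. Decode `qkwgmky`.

In album: a→b is +1, l→n is +2, b→e is +3, u→y is +4 — the shift increases by 1 each position. Letter i (0-indexed) is shifted by i+1, so successive shifts are 1, 2, 3, ….
Reversing it on qkwgmky: q−1=p, k−2=i, w−3=t, g−4=c, m−5=h, k−6=e, y−7=r.

pitcher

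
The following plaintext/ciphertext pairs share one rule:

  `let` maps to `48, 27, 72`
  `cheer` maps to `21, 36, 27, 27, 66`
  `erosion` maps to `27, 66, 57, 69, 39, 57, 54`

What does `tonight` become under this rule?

l(#12)→48 and e(#5)→27: differences scale by 3, so n = 3·pos + 12. Each letter becomes 3×(its alphabet position, a=1..z=26) + 12.
Applying it to tonight: t=20→72, o=15→57, n=14→54, i=9→39, g=7→33, h=8→36, t=20→72.

72, 57, 54, 39, 33, 36, 72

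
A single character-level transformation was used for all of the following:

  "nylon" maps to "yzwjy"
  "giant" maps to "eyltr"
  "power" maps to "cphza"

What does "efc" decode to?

The output letters match the input read backwards, each shifted +11: nylon reversed is nolyn. Two steps: reverse the string, then apply a Caesar shift of +11.
Decoding efc: shift back: e−11=t, f−11=u, c−11=r → tur; then reverse → rut.

rut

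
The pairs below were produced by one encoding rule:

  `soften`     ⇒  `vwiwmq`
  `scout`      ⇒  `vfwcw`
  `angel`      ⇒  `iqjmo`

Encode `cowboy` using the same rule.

fwzewb

The shift depends on letter class: consonant s→v is +3, but vowel o→w is +8. Two shifts are in play — +8 for a/e/i/o/u, +3 for every other letter.
On cowboy: c(cons)+3=f, o(vowel)+8=w, w(cons)+3=z, b(cons)+3=e, o(vowel)+8=w, y(cons)+3=b.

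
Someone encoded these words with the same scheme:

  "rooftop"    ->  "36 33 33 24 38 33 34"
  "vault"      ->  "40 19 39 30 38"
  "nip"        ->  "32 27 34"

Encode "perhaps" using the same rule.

34 23 36 26 19 34 37

r is letter #18 and maps to 36: an offset of 18. The number is (letter's place in the alphabet, a=1) + 18.
On perhaps: p=16→34, e=5→23, r=18→36, h=8→26, a=1→19, p=16→34, s=19→37.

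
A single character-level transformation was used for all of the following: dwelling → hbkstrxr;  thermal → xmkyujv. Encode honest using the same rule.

lttlac

In dwelling: d→h is +4, w→b is +5, e→k is +6, l→s is +7 — the shift increases by 1 each position. The shift increases by 1 at each position, starting from +4: 4, 5, 6, ….
For honest: h+4=l, o+5=t, n+6=t, e+7=l, s+8=a, t+9=c.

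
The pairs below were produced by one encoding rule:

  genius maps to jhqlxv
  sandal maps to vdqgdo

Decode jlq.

Compare letters: g→j is +3, e→h is +3, n→q is +3 — a constant shift. It's a constant shift of +3 (ROT3).
Decoding jlq: j−3=g, l−3=i, q−3=n.

gin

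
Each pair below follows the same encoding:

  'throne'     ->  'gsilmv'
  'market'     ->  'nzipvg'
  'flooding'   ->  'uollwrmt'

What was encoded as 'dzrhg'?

Each letter is replaced by its mirror in the alphabet: a↔z, b↔y, c↔x, and so on (the Atbash cipher).
Undoing it on dzrhg: d↔w, z↔a, r↔i, h↔s, g↔t.

waist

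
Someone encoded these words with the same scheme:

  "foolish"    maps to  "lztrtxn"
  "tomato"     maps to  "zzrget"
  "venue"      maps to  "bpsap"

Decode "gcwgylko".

arranged

Shifts by position in foolish: pos 0: f→l (+6), pos 1: o→z (+11), pos 2: o→t (+5), pos 3: l→r (+6), pos 4: i→t (+11), pos 5: s→x (+5) — repeating every 3. A repeating key of period 3 is used — shifts +6, +11, +5 over and over.
Reversing it on gcwgylko: g−6=a, c−11=r, w−5=r, g−6=a, y−11=n, l−5=g, k−6=e, o−11=d.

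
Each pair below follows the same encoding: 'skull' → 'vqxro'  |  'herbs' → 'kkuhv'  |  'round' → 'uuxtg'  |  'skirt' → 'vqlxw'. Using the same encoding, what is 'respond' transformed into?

Shifts by position in skull: pos 0: s→v (+3), pos 1: k→q (+6), pos 2: u→x (+3), pos 3: l→r (+6) — repeating every 2. A repeating key of period 2 is used — shifts +3, +6 over and over.
For respond: r+3=u, e+6=k, s+3=v, p+6=v, o+3=r, n+6=t, d+3=g.

ukvvrtg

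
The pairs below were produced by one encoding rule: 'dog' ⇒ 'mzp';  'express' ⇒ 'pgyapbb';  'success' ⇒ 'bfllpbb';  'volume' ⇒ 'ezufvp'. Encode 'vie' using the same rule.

etp

The shift depends on letter class: consonant d→m is +9, but vowel o→z is +11. Two shifts are in play — +11 for a/e/i/o/u, +9 for every other letter.
Applying it to vie: v(cons)+9=e, i(vowel)+11=t, e(vowel)+11=p.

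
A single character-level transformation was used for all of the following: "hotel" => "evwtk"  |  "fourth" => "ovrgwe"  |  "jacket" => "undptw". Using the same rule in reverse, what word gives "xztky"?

h(7)→e(4) and o(14)→v(21) fit y≡21x+13 (mod 26); the inverse of 21 mod 26 is 5. Treating letters as 0–25, the rule is x ↦ 21x + 13 (mod 26).
Undoing it on xztky: x(23)→5·(23−13)≡24=y; z(25)→5·(25−13)≡8=i; t(19)→5·(19−13)≡4=e; k(10)→5·(10−13)≡11=l; y(24)→5·(24−13)≡3=d (all mod 26).

yield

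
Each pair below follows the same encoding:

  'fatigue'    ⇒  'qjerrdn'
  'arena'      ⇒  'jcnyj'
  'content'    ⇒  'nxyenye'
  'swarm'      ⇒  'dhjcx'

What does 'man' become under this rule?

xjy

The shift depends on letter class: consonant f→q is +11, but vowel a→j is +9. Two shifts are in play — +9 for a/e/i/o/u, +11 for every other letter.
Applying it to man: m(cons)+11=x, a(vowel)+9=j, n(cons)+11=y.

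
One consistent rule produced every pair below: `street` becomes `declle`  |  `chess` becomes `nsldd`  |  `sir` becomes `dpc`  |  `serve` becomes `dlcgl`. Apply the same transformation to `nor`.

yvc

The shift depends on letter class: consonant s→d is +11, but vowel e→l is +7. The rule splits by letter class: vowels +7, consonants +11.
Applying it to nor: n(cons)+11=y, o(vowel)+7=v, r(cons)+11=c.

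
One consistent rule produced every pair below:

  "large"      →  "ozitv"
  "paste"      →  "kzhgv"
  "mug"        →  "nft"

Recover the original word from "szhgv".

haste

This is the alphabet-reversal cipher (Atbash): a becomes z, b becomes y, etc.
Decoding szhgv: s↔h, z↔a, h↔s, g↔t, v↔e.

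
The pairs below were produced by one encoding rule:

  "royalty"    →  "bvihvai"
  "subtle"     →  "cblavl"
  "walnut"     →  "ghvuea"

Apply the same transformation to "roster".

Shifts by position in royalty: pos 0: r→b (+10), pos 1: o→v (+7), pos 2: y→i (+10), pos 3: a→h (+7) — repeating every 2. It's a Vigenère-style cipher with numeric key [10,7]: position i shifts by key[i mod 2].
For roster: r+10=b, o+7=v, s+10=c, t+7=a, e+10=o, r+7=y.

bvcaoy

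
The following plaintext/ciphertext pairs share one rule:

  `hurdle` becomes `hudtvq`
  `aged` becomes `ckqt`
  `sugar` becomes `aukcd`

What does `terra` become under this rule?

xqddc

Each letter's alphabet position (a=0..z=25) is mapped through 23·x+2 mod 26 — an affine cipher.
For terra: t(19)→23·19+2≡23=x; e(4)→23·4+2≡16=q; r(17)→23·17+2≡3=d; r(17)→23·17+2≡3=d; a(0)→23·0+2≡2=c (all mod 26).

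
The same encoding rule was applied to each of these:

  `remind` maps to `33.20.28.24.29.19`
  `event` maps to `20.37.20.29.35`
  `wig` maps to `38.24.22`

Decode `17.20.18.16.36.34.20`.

because

r is letter #18 and maps to 33: an offset of 15. The number is (letter's place in the alphabet, a=1) + 15.
Decoding 17.20.18.16.36.34.20: 17→(17−15)÷1=2=b, 20→(20−15)÷1=5=e, 18→(18−15)÷1=3=c, 16→(16−15)÷1=1=a, 36→(36−15)÷1=21=u, 34→(34−15)÷1=19=s, 20→(20−15)÷1=5=e.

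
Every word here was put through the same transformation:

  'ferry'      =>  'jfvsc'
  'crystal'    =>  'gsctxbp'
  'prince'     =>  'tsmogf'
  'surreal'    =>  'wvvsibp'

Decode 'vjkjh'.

Shifts by position in ferry: pos 0: f→j (+4), pos 1: e→f (+1), pos 2: r→v (+4), pos 3: r→s (+1) — repeating every 2. A repeating key of period 2 is used — shifts +4, +1 over and over.
Decoding vjkjh: v−4=r, j−1=i, k−4=g, j−1=i, h−4=d.

rigid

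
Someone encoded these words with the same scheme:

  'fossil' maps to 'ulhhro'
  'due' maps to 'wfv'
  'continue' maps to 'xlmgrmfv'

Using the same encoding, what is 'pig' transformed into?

Each pair mirrors across the alphabet (f↔u, o↔l, s↔h): positions sum to 25. Letters are reflected about the middle of the alphabet (position → 25−position): Atbash.
For pig: p↔k, i↔r, g↔t.

krt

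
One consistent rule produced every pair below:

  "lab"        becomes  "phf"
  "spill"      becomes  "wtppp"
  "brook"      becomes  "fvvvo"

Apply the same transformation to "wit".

Vowels shift forward by 7 and consonants shift forward by 4.
On wit: w(cons)+4=a, i(vowel)+7=p, t(cons)+4=x.

apx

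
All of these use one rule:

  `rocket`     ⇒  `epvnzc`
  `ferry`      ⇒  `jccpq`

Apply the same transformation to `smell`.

wwpxd

Two steps: reverse the string, then apply a Caesar shift of +11.
For smell: reverse → llems; then shift: l+11=w, l+11=w, e+11=p, m+11=x, s+11=d.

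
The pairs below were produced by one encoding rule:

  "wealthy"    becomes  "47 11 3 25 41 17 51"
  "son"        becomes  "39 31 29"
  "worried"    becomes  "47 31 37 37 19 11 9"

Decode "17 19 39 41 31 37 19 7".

historic

w(#23)→47 and e(#5)→11: differences scale by 2, so n = 2·pos + 1. Each letter becomes 2×(its alphabet position, a=1..z=26) + 1.
Decoding 17 19 39 41 31 37 19 7: 17→(17−1)÷2=8=h, 19→(19−1)÷2=9=i, 39→(39−1)÷2=19=s, 41→(41−1)÷2=20=t, 31→(31−1)÷2=15=o, 37→(37−1)÷2=18=r, 19→(19−1)÷2=9=i, 7→(7−1)÷2=3=c.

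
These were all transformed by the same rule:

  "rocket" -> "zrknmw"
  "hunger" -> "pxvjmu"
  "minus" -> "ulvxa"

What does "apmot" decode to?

smell

It's a Vigenère-style cipher with numeric key [8,3]: position i shifts by key[i mod 2].
Decoding apmot: a−8=s, p−3=m, m−8=e, o−3=l, t−8=l.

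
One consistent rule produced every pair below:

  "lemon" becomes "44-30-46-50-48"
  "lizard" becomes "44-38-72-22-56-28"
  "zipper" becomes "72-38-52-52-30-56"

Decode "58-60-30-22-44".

Each letter becomes 2×(its alphabet position, a=1..z=26) + 20.
Undoing it on 58-60-30-22-44: 58→(58−20)÷2=19=s, 60→(60−20)÷2=20=t, 30→(30−20)÷2=5=e, 22→(22−20)÷2=1=a, 44→(44−20)÷2=12=l.

steal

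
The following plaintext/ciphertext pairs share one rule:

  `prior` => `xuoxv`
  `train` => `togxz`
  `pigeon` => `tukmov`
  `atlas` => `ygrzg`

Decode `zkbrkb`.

velvet

The output letters match the input read backwards, each shifted +6: prior reversed is roirp. Two steps: reverse the string, then apply a Caesar shift of +6.
Decoding zkbrkb: shift back: z−6=t, k−6=e, b−6=v, r−6=l, k−6=e, b−6=v → tevlev; then reverse → velvet.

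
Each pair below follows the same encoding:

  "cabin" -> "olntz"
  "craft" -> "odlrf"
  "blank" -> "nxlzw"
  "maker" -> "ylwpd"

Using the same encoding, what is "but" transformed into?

nff

The rule splits by letter class: vowels +11, consonants +12.
For but: b(cons)+12=n, u(vowel)+11=f, t(cons)+12=f.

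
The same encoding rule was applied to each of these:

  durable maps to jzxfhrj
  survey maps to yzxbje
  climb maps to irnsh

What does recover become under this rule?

xjitbjx

Two shifts are in play — +5 for a/e/i/o/u, +6 for every other letter.
For recover: r(cons)+6=x, e(vowel)+5=j, c(cons)+6=i, o(vowel)+5=t, v(cons)+6=b, e(vowel)+5=j, r(cons)+6=x.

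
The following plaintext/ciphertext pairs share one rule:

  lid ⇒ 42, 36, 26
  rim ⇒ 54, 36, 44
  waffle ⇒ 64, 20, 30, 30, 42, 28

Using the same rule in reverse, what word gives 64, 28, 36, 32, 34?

weigh

Each letter becomes 2×(its alphabet position, a=1..z=26) + 18.
Decoding 64, 28, 36, 32, 34: 64→(64−18)÷2=23=w, 28→(28−18)÷2=5=e, 36→(36−18)÷2=9=i, 32→(32−18)÷2=7=g, 34→(34−18)÷2=8=h.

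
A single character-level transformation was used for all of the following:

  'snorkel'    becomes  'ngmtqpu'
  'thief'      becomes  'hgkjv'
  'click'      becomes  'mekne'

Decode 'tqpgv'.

tenor

The output letters match the input read backwards, each shifted +2: snorkel reversed is lekrons. Two steps: reverse the string, then apply a Caesar shift of +2.
Decoding tqpgv: shift back: t−2=r, q−2=o, p−2=n, g−2=e, v−2=t → ronet; then reverse → tenor.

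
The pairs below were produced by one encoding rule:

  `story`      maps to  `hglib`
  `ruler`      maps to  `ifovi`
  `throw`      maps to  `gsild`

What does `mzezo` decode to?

naval

Each pair mirrors across the alphabet (s↔h, t↔g, o↔l): positions sum to 25. This is the alphabet-reversal cipher (Atbash): a becomes z, b becomes y, etc.
Undoing it on mzezo: m↔n, z↔a, e↔v, z↔a, o↔l.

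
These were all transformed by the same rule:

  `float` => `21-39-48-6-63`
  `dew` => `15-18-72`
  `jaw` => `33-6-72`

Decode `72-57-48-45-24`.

f(#6)→21 and l(#12)→39: differences scale by 3, so n = 3·pos + 3. Each letter becomes 3×(its alphabet position, a=1..z=26) + 3.
Decoding 72-57-48-45-24: 72→(72−3)÷3=23=w, 57→(57−3)÷3=18=r, 48→(48−3)÷3=15=o, 45→(45−3)÷3=14=n, 24→(24−3)÷3=7=g.

wrong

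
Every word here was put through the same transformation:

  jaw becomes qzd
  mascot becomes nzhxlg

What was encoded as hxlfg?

Each pair mirrors across the alphabet (j↔q, a↔z, w↔d): positions sum to 25. Letters are reflected about the middle of the alphabet (position → 25−position): Atbash.
Undoing it on hxlfg: h↔s, x↔c, l↔o, f↔u, g↔t.

scout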